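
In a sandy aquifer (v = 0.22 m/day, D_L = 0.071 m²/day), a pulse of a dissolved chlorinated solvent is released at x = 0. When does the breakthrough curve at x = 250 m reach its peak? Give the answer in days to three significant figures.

1130 days

For the 1D instantaneous-source solution, setting ∂C/∂t = 0 at fixed x gives v²t² + 2Dt − x² = 0, so t = (√(D² + v²x²) − D)/v².
√(D² + v²x²) = √(0.071² + 0.22² × 250²) = 55.00; v² = 0.0484.
t = (55.00 − 0.071)/0.0484 = 1130 days (vs. the pure-advection estimate x/v = 1140 d).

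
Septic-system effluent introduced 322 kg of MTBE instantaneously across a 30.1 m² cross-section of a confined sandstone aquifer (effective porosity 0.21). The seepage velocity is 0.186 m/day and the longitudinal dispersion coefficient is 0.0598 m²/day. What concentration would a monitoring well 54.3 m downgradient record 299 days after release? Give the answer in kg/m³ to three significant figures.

For an instantaneous plane source, C(x,t) = M/(n_e·A·√(4πDt)) · exp(−(x−vt)²/(4Dt)), with n_e·A the pore (flow) area.
Plume center vt = 0.186 × 299 = 55.614 m, so the well at 54.3 m is 1.314 m upgradient of the peak.
√(4πDt) = 14.99 m, giving peak height M/(n_e·A·√(4πDt)) = 322/(0.21 × 30.1 × 14.99) = 3.398 kg/m³.
(x−vt)²/(4Dt) = (-1.314)²/(4 × 0.0598 × 299) = 0.02414; exp(−0.02414) = 0.9761.
C = 3.398 × 0.9761 = 3.32 kg/m³.

3.32 kg/m³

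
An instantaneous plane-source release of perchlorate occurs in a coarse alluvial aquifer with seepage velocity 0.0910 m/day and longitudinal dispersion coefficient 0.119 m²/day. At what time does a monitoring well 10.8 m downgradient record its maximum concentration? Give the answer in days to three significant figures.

105 days

For the 1D instantaneous-source solution, setting ∂C/∂t = 0 at fixed x gives v²t² + 2Dt − x² = 0, so t = (√(D² + v²x²) − D)/v².
√(D² + v²x²) = √(0.119² + 0.0910² × 10.8²) = 0.9900; v² = 0.008281.
t = (0.9900 − 0.119)/0.008281 = 105 days (vs. the pure-advection estimate x/v = 119 d).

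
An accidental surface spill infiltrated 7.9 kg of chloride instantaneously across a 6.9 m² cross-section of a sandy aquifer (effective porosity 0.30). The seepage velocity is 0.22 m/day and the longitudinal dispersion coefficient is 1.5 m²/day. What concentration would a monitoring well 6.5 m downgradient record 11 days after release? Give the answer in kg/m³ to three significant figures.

For an instantaneous plane source, C(x,t) = M/(n_e·A·√(4πDt)) · exp(−(x−vt)²/(4Dt)), with n_e·A the pore (flow) area.
Plume center vt = 0.22 × 11 = 2.42 m, so the well at 6.5 m is 4.08 m downgradient of the peak.
√(4πDt) = 14.40 m, giving peak height M/(n_e·A·√(4πDt)) = 7.9/(0.30 × 6.9 × 14.40) = 0.2650 kg/m³.
(x−vt)²/(4Dt) = (4.08)²/(4 × 1.5 × 11) = 0.2522; exp(−0.2522) = 0.7771.
C = 0.2650 × 0.7771 = 0.206 kg/m³.

0.206 kg/m³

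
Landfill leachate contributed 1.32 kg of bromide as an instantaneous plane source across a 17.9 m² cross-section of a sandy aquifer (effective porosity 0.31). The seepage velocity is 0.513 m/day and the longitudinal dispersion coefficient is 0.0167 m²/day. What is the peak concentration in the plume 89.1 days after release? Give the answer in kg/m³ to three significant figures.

The peak of an instantaneous 1D plume sits at x = vt; there the Gaussian factor is 1 and C_max = M/(n_e·A·√(4πDt)), where n_e·A is the pore area the mass is dissolved in.
√(4πDt) = √(4π × 0.0167 × 89.1) = 4.324 m, so C_max = 1.32/(0.31 × 17.9 × 4.324) = 0.0550 kg/m³.

0.0550 kg/m³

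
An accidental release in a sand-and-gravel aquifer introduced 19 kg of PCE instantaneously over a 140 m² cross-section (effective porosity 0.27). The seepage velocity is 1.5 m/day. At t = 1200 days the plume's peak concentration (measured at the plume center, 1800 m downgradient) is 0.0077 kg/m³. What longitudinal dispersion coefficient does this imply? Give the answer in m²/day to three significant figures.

0.283 m²/day

At the plume center C_max = M/(n_e·A·√(4πDt)), so D = M²/(4πt·(n_e·A·C_max)²).
n_e·A·C_max = 0.27 × 140 × 0.0077 = 0.2911 kg/m.
D = 19²/(4π × 1200 × 0.2911²) = 0.283 m²/day.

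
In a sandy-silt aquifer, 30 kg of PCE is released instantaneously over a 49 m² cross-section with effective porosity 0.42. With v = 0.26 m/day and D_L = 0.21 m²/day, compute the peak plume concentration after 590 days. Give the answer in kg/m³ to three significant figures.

0.0369 kg/m³

The peak of an instantaneous 1D plume sits at x = vt; there the Gaussian factor is 1 and C_max = M/(n_e·A·√(4πDt)), where n_e·A is the pore area the mass is dissolved in.
√(4πDt) = √(4π × 0.21 × 590) = 39.46 m, so C_max = 30/(0.42 × 49 × 39.46) = 0.0369 kg/m³.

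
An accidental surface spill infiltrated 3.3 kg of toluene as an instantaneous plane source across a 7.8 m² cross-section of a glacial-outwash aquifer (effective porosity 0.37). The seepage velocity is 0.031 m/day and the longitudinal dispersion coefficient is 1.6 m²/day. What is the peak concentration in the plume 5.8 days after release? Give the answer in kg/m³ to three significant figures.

The peak of an instantaneous 1D plume sits at x = vt; there the Gaussian factor is 1 and C_max = M/(n_e·A·√(4πDt)), where n_e·A is the pore area the mass is dissolved in.
√(4πDt) = √(4π × 1.6 × 5.8) = 10.80 m, so C_max = 3.3/(0.37 × 7.8 × 10.80) = 0.106 kg/m³.

0.106 kg/m³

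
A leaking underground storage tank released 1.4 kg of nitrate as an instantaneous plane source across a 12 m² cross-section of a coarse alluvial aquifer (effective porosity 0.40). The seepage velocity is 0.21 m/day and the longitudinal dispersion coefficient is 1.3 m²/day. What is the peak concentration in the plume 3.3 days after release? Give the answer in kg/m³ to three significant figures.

0.0397 kg/m³

The peak of an instantaneous 1D plume sits at x = vt; there the Gaussian factor is 1 and C_max = M/(n_e·A·√(4πDt)), where n_e·A is the pore area the mass is dissolved in.
√(4πDt) = √(4π × 1.3 × 3.3) = 7.342 m, so C_max = 1.4/(0.40 × 12 × 7.342) = 0.0397 kg/m³.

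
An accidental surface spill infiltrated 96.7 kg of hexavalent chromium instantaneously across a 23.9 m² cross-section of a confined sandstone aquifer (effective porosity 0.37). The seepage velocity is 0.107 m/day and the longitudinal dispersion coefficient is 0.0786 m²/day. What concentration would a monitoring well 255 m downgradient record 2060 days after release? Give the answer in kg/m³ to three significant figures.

0.0383 kg/m³

For an instantaneous plane source, C(x,t) = M/(n_e·A·√(4πDt)) · exp(−(x−vt)²/(4Dt)), with n_e·A the pore (flow) area.
Plume center vt = 0.107 × 2060 = 220.42 m, so the well at 255 m is 34.58 m downgradient of the peak.
√(4πDt) = 45.11 m, giving peak height M/(n_e·A·√(4πDt)) = 96.7/(0.37 × 23.9 × 45.11) = 0.2424 kg/m³.
(x−vt)²/(4Dt) = (34.58)²/(4 × 0.0786 × 2060) = 1.846; exp(−1.846) = 0.1579.
C = 0.2424 × 0.1579 = 0.0383 kg/m³.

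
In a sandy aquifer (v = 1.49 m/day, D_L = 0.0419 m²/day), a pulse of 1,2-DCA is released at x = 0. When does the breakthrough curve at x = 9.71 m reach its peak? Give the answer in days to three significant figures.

6.50 days

For the 1D instantaneous-source solution, setting ∂C/∂t = 0 at fixed x gives v²t² + 2Dt − x² = 0, so t = (√(D² + v²x²) − D)/v².
√(D² + v²x²) = √(0.0419² + 1.49² × 9.71²) = 14.47; v² = 2.2201.
t = (14.47 − 0.0419)/2.2201 = 6.50 days (vs. the pure-advection estimate x/v = 6.52 d).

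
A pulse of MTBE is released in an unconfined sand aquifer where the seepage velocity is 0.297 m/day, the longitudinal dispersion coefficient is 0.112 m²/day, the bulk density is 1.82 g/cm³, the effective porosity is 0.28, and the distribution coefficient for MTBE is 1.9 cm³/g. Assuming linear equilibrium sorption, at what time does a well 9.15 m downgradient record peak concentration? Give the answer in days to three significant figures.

395 days

Retardation factor R = 1 + ρ_b·K_d/n = 1 + 1.82 × 1.9/0.28 = 13.35.
Sorption retards both mechanisms: v_R = v/R = 0.02225 m/day, D_R = D/R = 0.008390 m²/day.
Peak time from v_R²t² + 2D_R t − x² = 0: t = (√(D_R² + v_R²x²) − D_R)/v_R².
√(D_R² + v_R²x²) = √(0.008390² + 0.02225² × 9.15²) = 0.2038; v_R² = 0.0004951.
t = (0.2038 − 0.008390)/0.0004951 = 395 days.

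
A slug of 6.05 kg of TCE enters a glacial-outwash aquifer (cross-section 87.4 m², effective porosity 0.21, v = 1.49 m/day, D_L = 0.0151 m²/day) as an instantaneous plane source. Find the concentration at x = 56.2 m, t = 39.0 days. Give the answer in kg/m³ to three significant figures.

0.0258 kg/m³

For an instantaneous plane source, C(x,t) = M/(n_e·A·√(4πDt)) · exp(−(x−vt)²/(4Dt)), with n_e·A the pore (flow) area.
Plume center vt = 1.49 × 39.0 = 58.11 m, so the well at 56.2 m is 1.91 m upgradient of the peak.
√(4πDt) = 2.720 m, giving peak height M/(n_e·A·√(4πDt)) = 6.05/(0.21 × 87.4 × 2.720) = 0.1212 kg/m³.
(x−vt)²/(4Dt) = (-1.91)²/(4 × 0.0151 × 39.0) = 1.549; exp(−1.549) = 0.2125.
C = 0.1212 × 0.2125 = 0.0258 kg/m³.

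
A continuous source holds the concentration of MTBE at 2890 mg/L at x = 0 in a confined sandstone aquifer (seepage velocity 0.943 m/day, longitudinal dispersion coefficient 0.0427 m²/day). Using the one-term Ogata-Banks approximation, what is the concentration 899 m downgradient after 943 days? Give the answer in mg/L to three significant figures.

401 mg/L

For a continuous step input, C/C₀ ≈ ½·erfc((x−vt)/(2√(Dt))).
vt = 0.943 × 943 = 889.249 m and 2√(Dt) = 2√(0.0427 × 943) = 12.69 m.
Argument (x−vt)/(2√(Dt)) = (899 − 889.249)/12.69 = 0.7684; ½·erfc(0.7684) = 0.1386.
C = 2890 × 0.1386 = 401 mg/L.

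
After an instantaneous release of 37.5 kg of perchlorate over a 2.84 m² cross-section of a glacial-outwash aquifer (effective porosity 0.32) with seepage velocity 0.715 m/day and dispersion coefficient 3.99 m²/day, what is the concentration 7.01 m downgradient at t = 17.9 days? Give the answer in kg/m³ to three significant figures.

1.22 kg/m³

For an instantaneous plane source, C(x,t) = M/(n_e·A·√(4πDt)) · exp(−(x−vt)²/(4Dt)), with n_e·A the pore (flow) area.
Plume center vt = 0.715 × 17.9 = 12.7985 m, so the well at 7.01 m is 5.7885 m upgradient of the peak.
√(4πDt) = 29.96 m, giving peak height M/(n_e·A·√(4πDt)) = 37.5/(0.32 × 2.84 × 29.96) = 1.377 kg/m³.
(x−vt)²/(4Dt) = (-5.7885)²/(4 × 3.99 × 17.9) = 0.1173; exp(−0.1173) = 0.8893.
C = 1.377 × 0.8893 = 1.22 kg/m³.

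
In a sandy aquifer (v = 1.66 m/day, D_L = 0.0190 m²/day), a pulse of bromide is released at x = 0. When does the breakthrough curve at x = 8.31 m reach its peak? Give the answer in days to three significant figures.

5.00 days

For the 1D instantaneous-source solution, setting ∂C/∂t = 0 at fixed x gives v²t² + 2Dt − x² = 0, so t = (√(D² + v²x²) − D)/v².
√(D² + v²x²) = √(0.0190² + 1.66² × 8.31²) = 13.79; v² = 2.7556.
t = (13.79 − 0.0190)/2.7556 = 5.00 days (vs. the pure-advection estimate x/v = 5.01 d).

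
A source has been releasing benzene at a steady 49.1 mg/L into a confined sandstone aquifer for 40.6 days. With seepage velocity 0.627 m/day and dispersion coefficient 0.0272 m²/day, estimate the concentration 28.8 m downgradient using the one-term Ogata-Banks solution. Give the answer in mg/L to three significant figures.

0.600 mg/L

For a continuous step input, C/C₀ ≈ ½·erfc((x−vt)/(2√(Dt))).
vt = 0.627 × 40.6 = 25.4562 m and 2√(Dt) = 2√(0.0272 × 40.6) = 2.102 m.
Argument (x−vt)/(2√(Dt)) = (28.8 − 25.4562)/2.102 = 1.591; ½·erfc(1.591) = 0.01222.
C = 49.1 × 0.01222 = 0.600 mg/L.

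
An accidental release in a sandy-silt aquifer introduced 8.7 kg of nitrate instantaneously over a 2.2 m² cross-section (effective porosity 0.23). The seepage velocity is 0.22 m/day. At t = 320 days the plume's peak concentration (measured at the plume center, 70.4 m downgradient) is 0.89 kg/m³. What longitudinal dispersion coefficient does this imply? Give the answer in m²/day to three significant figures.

At the plume center C_max = M/(n_e·A·√(4πDt)), so D = M²/(4πt·(n_e·A·C_max)²).
n_e·A·C_max = 0.23 × 2.2 × 0.89 = 0.4503 kg/m.
D = 8.7²/(4π × 320 × 0.4503²) = 0.0928 m²/day.

0.0928 m²/day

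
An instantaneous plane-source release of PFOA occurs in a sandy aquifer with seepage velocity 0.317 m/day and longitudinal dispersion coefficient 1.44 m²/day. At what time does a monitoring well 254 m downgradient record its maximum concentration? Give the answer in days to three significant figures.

For the 1D instantaneous-source solution, setting ∂C/∂t = 0 at fixed x gives v²t² + 2Dt − x² = 0, so t = (√(D² + v²x²) − D)/v².
√(D² + v²x²) = √(1.44² + 0.317² × 254²) = 80.53; v² = 0.100489.
t = (80.53 − 1.44)/0.100489 = 787 days (vs. the pure-advection estimate x/v = 801 d).

787 days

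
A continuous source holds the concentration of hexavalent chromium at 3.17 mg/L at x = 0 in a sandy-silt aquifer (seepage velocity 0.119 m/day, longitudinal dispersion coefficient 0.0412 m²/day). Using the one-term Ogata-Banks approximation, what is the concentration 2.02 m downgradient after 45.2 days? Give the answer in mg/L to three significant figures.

For a continuous step input, C/C₀ ≈ ½·erfc((x−vt)/(2√(Dt))).
vt = 0.119 × 45.2 = 5.3788 m and 2√(Dt) = 2√(0.0412 × 45.2) = 2.729 m.
Argument (x−vt)/(2√(Dt)) = (2.02 − 5.3788)/2.729 = -1.231; ½·erfc(-1.231) = 0.9591.
C = 3.17 × 0.9591 = 3.04 mg/L.

3.04 mg/L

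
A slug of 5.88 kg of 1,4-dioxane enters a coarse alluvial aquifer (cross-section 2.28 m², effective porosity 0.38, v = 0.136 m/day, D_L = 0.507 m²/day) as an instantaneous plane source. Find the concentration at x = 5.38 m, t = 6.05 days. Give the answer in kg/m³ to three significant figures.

For an instantaneous plane source, C(x,t) = M/(n_e·A·√(4πDt)) · exp(−(x−vt)²/(4Dt)), with n_e·A the pore (flow) area.
Plume center vt = 0.136 × 6.05 = 0.8228 m, so the well at 5.38 m is 4.5572 m downgradient of the peak.
√(4πDt) = 6.208 m, giving peak height M/(n_e·A·√(4πDt)) = 5.88/(0.38 × 2.28 × 6.208) = 1.093 kg/m³.
(x−vt)²/(4Dt) = (4.5572)²/(4 × 0.507 × 6.05) = 1.693; exp(−1.693) = 0.1840.
C = 1.093 × 0.1840 = 0.201 kg/m³.

0.201 kg/m³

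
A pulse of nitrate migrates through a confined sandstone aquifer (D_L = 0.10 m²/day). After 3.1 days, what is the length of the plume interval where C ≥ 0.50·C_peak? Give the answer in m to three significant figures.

1.85 m

The plume is Gaussian with σ = √(2Dt) = √(2 × 0.10 × 3.1) = 0.7874 m.
C/C_peak = exp(−Δx²/(2σ²)) = 0.50 ⇒ Δx = σ·√(−2 ln 0.50) = 0.7874 × 1.177 = 0.9268 m.
Width = 2Δx = 1.85 m.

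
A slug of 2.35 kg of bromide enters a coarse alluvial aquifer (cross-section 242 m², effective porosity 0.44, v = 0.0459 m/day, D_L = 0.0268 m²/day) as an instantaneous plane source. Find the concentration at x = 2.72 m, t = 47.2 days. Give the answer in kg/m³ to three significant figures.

0.00521 kg/m³

For an instantaneous plane source, C(x,t) = M/(n_e·A·√(4πDt)) · exp(−(x−vt)²/(4Dt)), with n_e·A the pore (flow) area.
Plume center vt = 0.0459 × 47.2 = 2.16648 m, so the well at 2.72 m is 0.55352 m downgradient of the peak.
√(4πDt) = 3.987 m, giving peak height M/(n_e·A·√(4πDt)) = 2.35/(0.44 × 242 × 3.987) = 0.005535 kg/m³.
(x−vt)²/(4Dt) = (0.55352)²/(4 × 0.0268 × 47.2) = 0.06055; exp(−0.06055) = 0.9412.
C = 0.005535 × 0.9412 = 0.00521 kg/m³.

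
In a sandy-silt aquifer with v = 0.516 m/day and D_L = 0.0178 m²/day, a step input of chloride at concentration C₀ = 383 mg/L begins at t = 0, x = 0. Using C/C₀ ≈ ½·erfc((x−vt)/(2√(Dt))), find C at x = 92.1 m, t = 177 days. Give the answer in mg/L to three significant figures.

For a continuous step input, C/C₀ ≈ ½·erfc((x−vt)/(2√(Dt))).
vt = 0.516 × 177 = 91.332 m and 2√(Dt) = 2√(0.0178 × 177) = 3.550 m.
Argument (x−vt)/(2√(Dt)) = (92.1 − 91.332)/3.550 = 0.2163; ½·erfc(0.2163) = 0.3798.
C = 383 × 0.3798 = 145 mg/L.

145 mg/L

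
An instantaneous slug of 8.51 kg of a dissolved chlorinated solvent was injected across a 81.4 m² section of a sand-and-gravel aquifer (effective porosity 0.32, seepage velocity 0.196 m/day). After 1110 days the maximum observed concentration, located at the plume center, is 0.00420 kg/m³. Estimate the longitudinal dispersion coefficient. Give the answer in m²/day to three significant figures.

At the plume center C_max = M/(n_e·A·√(4πDt)), so D = M²/(4πt·(n_e·A·C_max)²).
n_e·A·C_max = 0.32 × 81.4 × 0.00420 = 0.1094 kg/m.
D = 8.51²/(4π × 1110 × 0.1094²) = 0.434 m²/day.

0.434 m²/day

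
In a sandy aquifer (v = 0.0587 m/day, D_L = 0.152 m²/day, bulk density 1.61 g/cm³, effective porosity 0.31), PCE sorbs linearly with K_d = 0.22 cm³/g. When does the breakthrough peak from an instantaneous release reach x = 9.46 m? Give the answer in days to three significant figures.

Retardation factor R = 1 + ρ_b·K_d/n = 1 + 1.61 × 0.22/0.31 = 2.143.
Sorption retards both mechanisms: v_R = v/R = 0.02739 m/day, D_R = D/R = 0.07093 m²/day.
Peak time from v_R²t² + 2D_R t − x² = 0: t = (√(D_R² + v_R²x²) − D_R)/v_R².
√(D_R² + v_R²x²) = √(0.07093² + 0.02739² × 9.46²) = 0.2686; v_R² = 0.0007502.
t = (0.2686 − 0.07093)/0.0007502 = 263 days.

263 days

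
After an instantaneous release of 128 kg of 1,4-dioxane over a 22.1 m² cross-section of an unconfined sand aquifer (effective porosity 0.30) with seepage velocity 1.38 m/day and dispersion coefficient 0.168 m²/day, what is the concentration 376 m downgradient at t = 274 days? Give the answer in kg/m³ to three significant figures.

0.783 kg/m³

For an instantaneous plane source, C(x,t) = M/(n_e·A·√(4πDt)) · exp(−(x−vt)²/(4Dt)), with n_e·A the pore (flow) area.
Plume center vt = 1.38 × 274 = 378.12 m, so the well at 376 m is 2.12 m upgradient of the peak.
√(4πDt) = 24.05 m, giving peak height M/(n_e·A·√(4πDt)) = 128/(0.30 × 22.1 × 24.05) = 0.8028 kg/m³.
(x−vt)²/(4Dt) = (-2.12)²/(4 × 0.168 × 274) = 0.02441; exp(−0.02441) = 0.9759.
C = 0.8028 × 0.9759 = 0.783 kg/m³.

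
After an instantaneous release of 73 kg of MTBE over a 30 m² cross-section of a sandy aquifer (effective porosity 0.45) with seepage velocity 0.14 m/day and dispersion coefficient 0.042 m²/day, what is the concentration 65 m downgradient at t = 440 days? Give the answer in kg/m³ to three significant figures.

0.303 kg/m³

For an instantaneous plane source, C(x,t) = M/(n_e·A·√(4πDt)) · exp(−(x−vt)²/(4Dt)), with n_e·A the pore (flow) area.
Plume center vt = 0.14 × 440 = 61.6 m, so the well at 65 m is 3.4 m downgradient of the peak.
√(4πDt) = 15.24 m, giving peak height M/(n_e·A·√(4πDt)) = 73/(0.45 × 30 × 15.24) = 0.3548 kg/m³.
(x−vt)²/(4Dt) = (3.4)²/(4 × 0.042 × 440) = 0.1564; exp(−0.1564) = 0.8552.
C = 0.3548 × 0.8552 = 0.303 kg/m³.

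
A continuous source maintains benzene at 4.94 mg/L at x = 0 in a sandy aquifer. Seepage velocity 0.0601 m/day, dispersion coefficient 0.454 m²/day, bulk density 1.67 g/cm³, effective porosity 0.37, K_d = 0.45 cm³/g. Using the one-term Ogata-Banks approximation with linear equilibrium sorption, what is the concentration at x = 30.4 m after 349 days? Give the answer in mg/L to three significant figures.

Retardation factor R = 1 + ρ_b·K_d/n = 1 + 1.67 × 0.45/0.37 = 3.031.
Sorption retards both mechanisms: v_R = v/R = 0.01983 m/day, D_R = D/R = 0.1498 m²/day.
v_R·t = 0.01983 × 349 = 6.92067 m; 2√(D_R t) = 14.46 m; argument = (30.4 − 6.92067)/14.46 = 1.624.
C = C₀ × ½·erfc(1.624) = 4.94 × 0.01082 = 0.0535 mg/L.

0.0535 mg/L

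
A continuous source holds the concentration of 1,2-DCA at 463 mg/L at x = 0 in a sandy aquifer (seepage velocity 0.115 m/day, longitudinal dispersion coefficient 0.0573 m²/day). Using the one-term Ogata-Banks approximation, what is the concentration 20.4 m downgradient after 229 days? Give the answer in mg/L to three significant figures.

406 mg/L

For a continuous step input, C/C₀ ≈ ½·erfc((x−vt)/(2√(Dt))).
vt = 0.115 × 229 = 26.335 m and 2√(Dt) = 2√(0.0573 × 229) = 7.245 m.
Argument (x−vt)/(2√(Dt)) = (20.4 − 26.335)/7.245 = -0.8192; ½·erfc(-0.8192) = 0.8767.
C = 463 × 0.8767 = 406 mg/L.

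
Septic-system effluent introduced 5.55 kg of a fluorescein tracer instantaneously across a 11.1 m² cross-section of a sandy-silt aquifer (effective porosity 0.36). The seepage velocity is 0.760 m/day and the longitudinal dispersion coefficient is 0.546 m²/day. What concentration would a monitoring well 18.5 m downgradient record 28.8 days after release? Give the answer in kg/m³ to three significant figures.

For an instantaneous plane source, C(x,t) = M/(n_e·A·√(4πDt)) · exp(−(x−vt)²/(4Dt)), with n_e·A the pore (flow) area.
Plume center vt = 0.760 × 28.8 = 21.888 m, so the well at 18.5 m is 3.388 m upgradient of the peak.
√(4πDt) = 14.06 m, giving peak height M/(n_e·A·√(4πDt)) = 5.55/(0.36 × 11.1 × 14.06) = 0.09878 kg/m³.
(x−vt)²/(4Dt) = (-3.388)²/(4 × 0.546 × 28.8) = 0.1825; exp(−0.1825) = 0.8332.
C = 0.09878 × 0.8332 = 0.0823 kg/m³.

0.0823 kg/m³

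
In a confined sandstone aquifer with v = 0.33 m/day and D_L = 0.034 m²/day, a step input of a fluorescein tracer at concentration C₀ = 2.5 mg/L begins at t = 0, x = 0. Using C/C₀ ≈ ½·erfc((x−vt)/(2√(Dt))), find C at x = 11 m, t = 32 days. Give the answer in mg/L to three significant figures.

0.957 mg/L

For a continuous step input, C/C₀ ≈ ½·erfc((x−vt)/(2√(Dt))).
vt = 0.33 × 32 = 10.56 m and 2√(Dt) = 2√(0.034 × 32) = 2.086 m.
Argument (x−vt)/(2√(Dt)) = (11 − 10.56)/2.086 = 0.2109; ½·erfc(0.2109) = 0.3828.
C = 2.5 × 0.3828 = 0.957 mg/L.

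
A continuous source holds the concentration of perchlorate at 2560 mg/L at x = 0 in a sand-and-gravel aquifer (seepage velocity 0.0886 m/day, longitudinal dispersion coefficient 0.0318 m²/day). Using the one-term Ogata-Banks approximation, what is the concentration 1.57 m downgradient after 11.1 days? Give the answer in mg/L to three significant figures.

621 mg/L

For a continuous step input, C/C₀ ≈ ½·erfc((x−vt)/(2√(Dt))).
vt = 0.0886 × 11.1 = 0.98346 m and 2√(Dt) = 2√(0.0318 × 11.1) = 1.188 m.
Argument (x−vt)/(2√(Dt)) = (1.57 − 0.98346)/1.188 = 0.4937; ½·erfc(0.4937) = 0.2425.
C = 2560 × 0.2425 = 621 mg/L.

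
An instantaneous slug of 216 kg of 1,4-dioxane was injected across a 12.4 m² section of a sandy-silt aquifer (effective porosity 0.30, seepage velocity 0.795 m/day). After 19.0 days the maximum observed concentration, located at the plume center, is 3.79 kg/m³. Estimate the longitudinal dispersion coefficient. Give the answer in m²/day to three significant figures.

At the plume center C_max = M/(n_e·A·√(4πDt)), so D = M²/(4πt·(n_e·A·C_max)²).
n_e·A·C_max = 0.30 × 12.4 × 3.79 = 14.10 kg/m.
D = 216²/(4π × 19.0 × 14.10²) = 0.983 m²/day.

0.983 m²/day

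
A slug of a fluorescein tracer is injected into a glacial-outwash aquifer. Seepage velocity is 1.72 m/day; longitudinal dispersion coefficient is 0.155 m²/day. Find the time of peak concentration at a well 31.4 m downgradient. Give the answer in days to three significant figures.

For the 1D instantaneous-source solution, setting ∂C/∂t = 0 at fixed x gives v²t² + 2Dt − x² = 0, so t = (√(D² + v²x²) − D)/v².
√(D² + v²x²) = √(0.155² + 1.72² × 31.4²) = 54.01; v² = 2.9584.
t = (54.01 − 0.155)/2.9584 = 18.2 days (vs. the pure-advection estimate x/v = 18.3 d).

18.2 days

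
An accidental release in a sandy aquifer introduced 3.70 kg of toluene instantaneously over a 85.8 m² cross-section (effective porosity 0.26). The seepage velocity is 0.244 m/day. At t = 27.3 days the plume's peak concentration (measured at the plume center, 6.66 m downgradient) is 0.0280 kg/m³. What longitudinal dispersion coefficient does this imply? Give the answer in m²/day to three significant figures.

0.102 m²/day

At the plume center C_max = M/(n_e·A·√(4πDt)), so D = M²/(4πt·(n_e·A·C_max)²).
n_e·A·C_max = 0.26 × 85.8 × 0.0280 = 0.6246 kg/m.
D = 3.70²/(4π × 27.3 × 0.6246²) = 0.102 m²/day.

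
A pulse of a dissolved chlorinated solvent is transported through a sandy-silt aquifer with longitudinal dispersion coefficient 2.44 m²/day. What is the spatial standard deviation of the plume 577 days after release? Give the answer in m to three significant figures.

Dispersive spreading gives a Gaussian with σ² = 2Dt; advection only shifts the center.
σ = √(2 × 2.44 × 577) = 53.1 m.

53.1 m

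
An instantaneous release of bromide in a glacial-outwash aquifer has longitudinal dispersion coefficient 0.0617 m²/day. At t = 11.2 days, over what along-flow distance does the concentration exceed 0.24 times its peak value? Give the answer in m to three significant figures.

3.97 m

The plume is Gaussian with σ = √(2Dt) = √(2 × 0.0617 × 11.2) = 1.176 m.
C/C_peak = exp(−Δx²/(2σ²)) = 0.24 ⇒ Δx = σ·√(−2 ln 0.24) = 1.176 × 1.689 = 1.986 m.
Width = 2Δx = 3.97 m.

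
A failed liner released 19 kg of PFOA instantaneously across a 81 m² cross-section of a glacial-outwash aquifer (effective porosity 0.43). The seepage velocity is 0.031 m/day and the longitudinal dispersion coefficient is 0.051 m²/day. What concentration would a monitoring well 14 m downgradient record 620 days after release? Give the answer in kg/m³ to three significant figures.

For an instantaneous plane source, C(x,t) = M/(n_e·A·√(4πDt)) · exp(−(x−vt)²/(4Dt)), with n_e·A the pore (flow) area.
Plume center vt = 0.031 × 620 = 19.22 m, so the well at 14 m is 5.22 m upgradient of the peak.
√(4πDt) = 19.93 m, giving peak height M/(n_e·A·√(4πDt)) = 19/(0.43 × 81 × 19.93) = 0.02737 kg/m³.
(x−vt)²/(4Dt) = (-5.22)²/(4 × 0.051 × 620) = 0.2154; exp(−0.2154) = 0.8062.
C = 0.02737 × 0.8062 = 0.0221 kg/m³.

0.0221 kg/m³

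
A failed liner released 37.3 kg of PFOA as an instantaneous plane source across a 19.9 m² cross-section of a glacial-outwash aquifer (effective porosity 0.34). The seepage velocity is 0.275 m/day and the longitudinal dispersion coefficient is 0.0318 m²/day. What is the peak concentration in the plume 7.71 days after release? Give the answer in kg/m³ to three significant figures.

The peak of an instantaneous 1D plume sits at x = vt; there the Gaussian factor is 1 and C_max = M/(n_e·A·√(4πDt)), where n_e·A is the pore area the mass is dissolved in.
√(4πDt) = √(4π × 0.0318 × 7.71) = 1.755 m, so C_max = 37.3/(0.34 × 19.9 × 1.755) = 3.14 kg/m³.

3.14 kg/m³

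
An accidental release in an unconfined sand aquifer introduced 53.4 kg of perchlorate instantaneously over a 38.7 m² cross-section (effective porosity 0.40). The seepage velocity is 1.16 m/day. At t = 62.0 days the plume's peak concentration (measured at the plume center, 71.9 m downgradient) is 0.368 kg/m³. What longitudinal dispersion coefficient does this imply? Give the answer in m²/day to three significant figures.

At the plume center C_max = M/(n_e·A·√(4πDt)), so D = M²/(4πt·(n_e·A·C_max)²).
n_e·A·C_max = 0.40 × 38.7 × 0.368 = 5.697 kg/m.
D = 53.4²/(4π × 62.0 × 5.697²) = 0.113 m²/day.

0.113 m²/day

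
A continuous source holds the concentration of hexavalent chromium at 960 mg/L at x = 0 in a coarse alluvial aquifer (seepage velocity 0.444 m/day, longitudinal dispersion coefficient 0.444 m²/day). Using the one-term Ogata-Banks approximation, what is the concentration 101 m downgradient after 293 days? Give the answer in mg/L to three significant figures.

926 mg/L

For a continuous step input, C/C₀ ≈ ½·erfc((x−vt)/(2√(Dt))).
vt = 0.444 × 293 = 130.092 m and 2√(Dt) = 2√(0.444 × 293) = 22.81 m.
Argument (x−vt)/(2√(Dt)) = (101 − 130.092)/22.81 = -1.275; ½·erfc(-1.275) = 0.9643.
C = 960 × 0.9643 = 926 mg/L.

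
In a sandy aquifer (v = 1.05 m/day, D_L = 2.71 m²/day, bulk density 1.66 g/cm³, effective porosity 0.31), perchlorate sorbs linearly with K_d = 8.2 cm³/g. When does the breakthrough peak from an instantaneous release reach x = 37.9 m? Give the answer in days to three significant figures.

1510 days

Retardation factor R = 1 + ρ_b·K_d/n = 1 + 1.66 × 8.2/0.31 = 44.91.
Sorption retards both mechanisms: v_R = v/R = 0.02338 m/day, D_R = D/R = 0.06034 m²/day.
Peak time from v_R²t² + 2D_R t − x² = 0: t = (√(D_R² + v_R²x²) − D_R)/v_R².
√(D_R² + v_R²x²) = √(0.06034² + 0.02338² × 37.9²) = 0.8882; v_R² = 0.0005466.
t = (0.8882 − 0.06034)/0.0005466 = 1510 days.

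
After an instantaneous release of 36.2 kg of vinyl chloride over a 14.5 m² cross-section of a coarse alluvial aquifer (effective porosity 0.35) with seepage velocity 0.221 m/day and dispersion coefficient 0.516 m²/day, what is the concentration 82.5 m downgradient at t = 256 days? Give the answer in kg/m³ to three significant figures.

For an instantaneous plane source, C(x,t) = M/(n_e·A·√(4πDt)) · exp(−(x−vt)²/(4Dt)), with n_e·A the pore (flow) area.
Plume center vt = 0.221 × 256 = 56.576 m, so the well at 82.5 m is 25.924 m downgradient of the peak.
√(4πDt) = 40.74 m, giving peak height M/(n_e·A·√(4πDt)) = 36.2/(0.35 × 14.5 × 40.74) = 0.1751 kg/m³.
(x−vt)²/(4Dt) = (25.924)²/(4 × 0.516 × 256) = 1.272; exp(−1.272) = 0.2803.
C = 0.1751 × 0.2803 = 0.0491 kg/m³.

0.0491 kg/m³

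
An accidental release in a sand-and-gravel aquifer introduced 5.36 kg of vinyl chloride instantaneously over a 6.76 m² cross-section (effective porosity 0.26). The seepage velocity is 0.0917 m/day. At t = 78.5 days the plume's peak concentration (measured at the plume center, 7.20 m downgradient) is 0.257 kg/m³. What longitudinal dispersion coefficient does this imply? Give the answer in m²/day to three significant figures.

At the plume center C_max = M/(n_e·A·√(4πDt)), so D = M²/(4πt·(n_e·A·C_max)²).
n_e·A·C_max = 0.26 × 6.76 × 0.257 = 0.4517 kg/m.
D = 5.36²/(4π × 78.5 × 0.4517²) = 0.143 m²/day.

0.143 m²/day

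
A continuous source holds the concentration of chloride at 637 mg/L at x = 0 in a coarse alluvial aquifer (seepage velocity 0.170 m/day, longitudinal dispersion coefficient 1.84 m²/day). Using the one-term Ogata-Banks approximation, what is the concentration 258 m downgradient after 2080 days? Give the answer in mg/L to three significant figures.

For a continuous step input, C/C₀ ≈ ½·erfc((x−vt)/(2√(Dt))).
vt = 0.170 × 2080 = 353.6 m and 2√(Dt) = 2√(1.84 × 2080) = 123.7 m.
Argument (x−vt)/(2√(Dt)) = (258 − 353.6)/123.7 = -0.7728; ½·erfc(-0.7728) = 0.8628.
C = 637 × 0.8628 = 550 mg/L.

550 mg/L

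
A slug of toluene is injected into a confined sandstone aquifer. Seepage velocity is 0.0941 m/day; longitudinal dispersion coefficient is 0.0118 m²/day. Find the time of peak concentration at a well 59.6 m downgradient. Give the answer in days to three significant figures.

For the 1D instantaneous-source solution, setting ∂C/∂t = 0 at fixed x gives v²t² + 2Dt − x² = 0, so t = (√(D² + v²x²) − D)/v².
√(D² + v²x²) = √(0.0118² + 0.0941² × 59.6²) = 5.608; v² = 0.00885481.
t = (5.608 − 0.0118)/0.00885481 = 632 days (vs. the pure-advection estimate x/v = 633 d).

632 days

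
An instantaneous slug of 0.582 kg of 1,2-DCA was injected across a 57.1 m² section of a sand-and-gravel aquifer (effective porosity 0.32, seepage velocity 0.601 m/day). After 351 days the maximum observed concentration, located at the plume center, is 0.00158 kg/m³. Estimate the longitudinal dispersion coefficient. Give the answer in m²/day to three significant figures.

0.0921 m²/day

At the plume center C_max = M/(n_e·A·√(4πDt)), so D = M²/(4πt·(n_e·A·C_max)²).
n_e·A·C_max = 0.32 × 57.1 × 0.00158 = 0.02887 kg/m.
D = 0.582²/(4π × 351 × 0.02887²) = 0.0921 m²/day.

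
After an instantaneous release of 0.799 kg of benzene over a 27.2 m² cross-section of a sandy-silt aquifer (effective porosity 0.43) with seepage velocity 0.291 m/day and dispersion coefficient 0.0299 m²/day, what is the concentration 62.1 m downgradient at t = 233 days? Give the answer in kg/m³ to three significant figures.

0.00227 kg/m³

For an instantaneous plane source, C(x,t) = M/(n_e·A·√(4πDt)) · exp(−(x−vt)²/(4Dt)), with n_e·A the pore (flow) area.
Plume center vt = 0.291 × 233 = 67.803 m, so the well at 62.1 m is 5.703 m upgradient of the peak.
√(4πDt) = 9.357 m, giving peak height M/(n_e·A·√(4πDt)) = 0.799/(0.43 × 27.2 × 9.357) = 0.007301 kg/m³.
(x−vt)²/(4Dt) = (-5.703)²/(4 × 0.0299 × 233) = 1.167; exp(−1.167) = 0.3113.
C = 0.007301 × 0.3113 = 0.00227 kg/m³.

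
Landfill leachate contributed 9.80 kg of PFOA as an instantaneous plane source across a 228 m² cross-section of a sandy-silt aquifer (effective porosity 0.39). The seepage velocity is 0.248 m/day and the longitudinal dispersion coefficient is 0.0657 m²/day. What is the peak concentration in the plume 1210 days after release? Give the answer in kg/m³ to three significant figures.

The peak of an instantaneous 1D plume sits at x = vt; there the Gaussian factor is 1 and C_max = M/(n_e·A·√(4πDt)), where n_e·A is the pore area the mass is dissolved in.
√(4πDt) = √(4π × 0.0657 × 1210) = 31.61 m, so C_max = 9.80/(0.39 × 228 × 31.61) = 0.00349 kg/m³.

0.00349 kg/m³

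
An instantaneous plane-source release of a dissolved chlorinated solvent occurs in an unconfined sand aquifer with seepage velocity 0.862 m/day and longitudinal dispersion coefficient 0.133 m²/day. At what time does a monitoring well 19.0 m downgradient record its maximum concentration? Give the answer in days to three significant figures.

21.9 days

For the 1D instantaneous-source solution, setting ∂C/∂t = 0 at fixed x gives v²t² + 2Dt − x² = 0, so t = (√(D² + v²x²) − D)/v².
√(D² + v²x²) = √(0.133² + 0.862² × 19.0²) = 16.38; v² = 0.743044.
t = (16.38 − 0.133)/0.743044 = 21.9 days (vs. the pure-advection estimate x/v = 22.0 d).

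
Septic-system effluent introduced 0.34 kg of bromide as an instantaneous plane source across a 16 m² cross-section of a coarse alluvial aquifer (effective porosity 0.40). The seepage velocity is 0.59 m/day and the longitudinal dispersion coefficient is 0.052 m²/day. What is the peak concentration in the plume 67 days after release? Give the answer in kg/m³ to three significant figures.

0.00803 kg/m³

The peak of an instantaneous 1D plume sits at x = vt; there the Gaussian factor is 1 and C_max = M/(n_e·A·√(4πDt)), where n_e·A is the pore area the mass is dissolved in.
√(4πDt) = √(4π × 0.052 × 67) = 6.617 m, so C_max = 0.34/(0.40 × 16 × 6.617) = 0.00803 kg/m³.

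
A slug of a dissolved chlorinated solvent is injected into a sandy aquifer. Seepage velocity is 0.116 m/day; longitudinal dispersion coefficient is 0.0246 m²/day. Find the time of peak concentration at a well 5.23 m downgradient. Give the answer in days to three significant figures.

For the 1D instantaneous-source solution, setting ∂C/∂t = 0 at fixed x gives v²t² + 2Dt − x² = 0, so t = (√(D² + v²x²) − D)/v².
√(D² + v²x²) = √(0.0246² + 0.116² × 5.23²) = 0.6072; v² = 0.013456.
t = (0.6072 − 0.0246)/0.013456 = 43.3 days (vs. the pure-advection estimate x/v = 45.1 d).

43.3 days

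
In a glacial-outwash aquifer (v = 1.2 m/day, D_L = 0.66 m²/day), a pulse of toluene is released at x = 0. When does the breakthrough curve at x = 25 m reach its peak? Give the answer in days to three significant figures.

20.4 days

For the 1D instantaneous-source solution, setting ∂C/∂t = 0 at fixed x gives v²t² + 2Dt − x² = 0, so t = (√(D² + v²x²) − D)/v².
√(D² + v²x²) = √(0.66² + 1.2² × 25²) = 30.01; v² = 1.44.
t = (30.01 − 0.66)/1.44 = 20.4 days (vs. the pure-advection estimate x/v = 20.8 d).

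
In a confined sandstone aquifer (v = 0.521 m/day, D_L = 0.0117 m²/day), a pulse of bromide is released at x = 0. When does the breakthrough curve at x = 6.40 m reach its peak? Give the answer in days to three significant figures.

For the 1D instantaneous-source solution, setting ∂C/∂t = 0 at fixed x gives v²t² + 2Dt − x² = 0, so t = (√(D² + v²x²) − D)/v².
√(D² + v²x²) = √(0.0117² + 0.521² × 6.40²) = 3.334; v² = 0.271441.
t = (3.334 − 0.0117)/0.271441 = 12.2 days (vs. the pure-advection estimate x/v = 12.3 d).

12.2 days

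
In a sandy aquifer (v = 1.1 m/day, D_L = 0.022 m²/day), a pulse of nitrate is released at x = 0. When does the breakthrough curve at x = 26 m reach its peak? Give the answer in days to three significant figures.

23.6 days

For the 1D instantaneous-source solution, setting ∂C/∂t = 0 at fixed x gives v²t² + 2Dt − x² = 0, so t = (√(D² + v²x²) − D)/v².
√(D² + v²x²) = √(0.022² + 1.1² × 26²) = 28.60; v² = 1.21.
t = (28.60 − 0.022)/1.21 = 23.6 days (vs. the pure-advection estimate x/v = 23.6 d).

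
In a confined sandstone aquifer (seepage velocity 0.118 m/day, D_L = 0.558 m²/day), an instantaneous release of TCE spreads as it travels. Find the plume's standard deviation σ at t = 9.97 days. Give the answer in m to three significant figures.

3.34 m

Dispersive spreading gives a Gaussian with σ² = 2Dt; advection only shifts the center.
σ = √(2 × 0.558 × 9.97) = 3.34 m.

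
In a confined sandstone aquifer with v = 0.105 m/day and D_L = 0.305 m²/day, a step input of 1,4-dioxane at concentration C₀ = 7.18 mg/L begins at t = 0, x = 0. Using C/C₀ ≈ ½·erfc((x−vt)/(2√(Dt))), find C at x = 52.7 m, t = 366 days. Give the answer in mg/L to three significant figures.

For a continuous step input, C/C₀ ≈ ½·erfc((x−vt)/(2√(Dt))).
vt = 0.105 × 366 = 38.43 m and 2√(Dt) = 2√(0.305 × 366) = 21.13 m.
Argument (x−vt)/(2√(Dt)) = (52.7 − 38.43)/21.13 = 0.6753; ½·erfc(0.6753) = 0.1698.
C = 7.18 × 0.1698 = 1.22 mg/L.

1.22 mg/L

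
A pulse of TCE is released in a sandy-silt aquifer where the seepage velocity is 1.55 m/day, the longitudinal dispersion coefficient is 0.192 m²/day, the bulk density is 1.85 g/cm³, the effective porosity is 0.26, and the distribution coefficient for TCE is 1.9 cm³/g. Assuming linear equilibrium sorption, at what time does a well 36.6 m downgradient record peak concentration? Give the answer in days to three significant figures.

Retardation factor R = 1 + ρ_b·K_d/n = 1 + 1.85 × 1.9/0.26 = 14.52.
Sorption retards both mechanisms: v_R = v/R = 0.1067 m/day, D_R = D/R = 0.01322 m²/day.
Peak time from v_R²t² + 2D_R t − x² = 0: t = (√(D_R² + v_R²x²) − D_R)/v_R².
√(D_R² + v_R²x²) = √(0.01322² + 0.1067² × 36.6²) = 3.905; v_R² = 0.01138.
t = (3.905 − 0.01322)/0.01138 = 342 days.

342 days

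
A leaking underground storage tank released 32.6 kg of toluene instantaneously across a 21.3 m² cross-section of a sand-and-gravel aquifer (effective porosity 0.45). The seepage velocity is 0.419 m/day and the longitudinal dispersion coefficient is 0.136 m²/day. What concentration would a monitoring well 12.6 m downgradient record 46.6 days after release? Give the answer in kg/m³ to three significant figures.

0.0575 kg/m³

For an instantaneous plane source, C(x,t) = M/(n_e·A·√(4πDt)) · exp(−(x−vt)²/(4Dt)), with n_e·A the pore (flow) area.
Plume center vt = 0.419 × 46.6 = 19.5254 m, so the well at 12.6 m is 6.9254 m upgradient of the peak.
√(4πDt) = 8.924 m, giving peak height M/(n_e·A·√(4πDt)) = 32.6/(0.45 × 21.3 × 8.924) = 0.3811 kg/m³.
(x−vt)²/(4Dt) = (-6.9254)²/(4 × 0.136 × 46.6) = 1.892; exp(−1.892) = 0.1508.
C = 0.3811 × 0.1508 = 0.0575 kg/m³.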